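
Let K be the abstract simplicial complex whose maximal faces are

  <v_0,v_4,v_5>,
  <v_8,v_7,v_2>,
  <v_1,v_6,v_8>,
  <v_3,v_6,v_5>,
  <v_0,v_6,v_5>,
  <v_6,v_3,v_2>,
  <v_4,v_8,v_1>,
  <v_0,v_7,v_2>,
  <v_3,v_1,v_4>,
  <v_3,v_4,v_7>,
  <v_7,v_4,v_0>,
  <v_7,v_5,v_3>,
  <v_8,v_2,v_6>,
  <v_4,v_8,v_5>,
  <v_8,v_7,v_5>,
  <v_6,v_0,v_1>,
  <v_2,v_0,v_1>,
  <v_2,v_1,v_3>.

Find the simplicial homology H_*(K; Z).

Take the total order v_0 < v_1 < v_2 < v_3 < v_4 < v_5 < v_6 < v_7 < v_8 on the vertex set. Then K (dimension 2) consists of the simplices:

  0-simplices (9): [v_0], [v_1], [v_2], [v_3], [v_4], [v_5], [v_6], [v_7], [v_8]
  1-simplices (27): (27 of them)
  2-simplices (18): (18 of them)

so the chain groups are C_0 ≅ Z^9, C_1 ≅ Z^27, C_2 ≅ Z^18.

Boundary ∂_1: C_1 → C_0 maps an edge to its endpoints' difference, ∂[p,q] = q − p. For instance
  ∂[v_1,v_2] = [v_2] − [v_1].
As a 9×27 matrix over Z this has rank 8, with invariant factors (1,1,1,1,1,1,1,1).

Boundary ∂_2: C_2 → C_1 sends each 2-simplex [p,q,r] to [q,r] − [p,r] + [p,q]. For instance
  ∂[v_1,v_2,v_3] = [v_2,v_3] − [v_1,v_3] + [v_1,v_2],
  ∂[v_4,v_5,v_8] = [v_5,v_8] − [v_4,v_8] + [v_4,v_5].
The resulting 27×18 matrix has rank 18, and its Smith normal form has invariant factors (1,1,1,1,1,1,1,1,1,1,1,1,1,1,1,1,1,2).

Reading off H_k = ker ∂_k / im ∂_{k+1}:

  H_0: rank C_0 − rank ∂_1 = 9 − 8 = 1, and the invariant factors of ∂_1 are all 1, so H_0 ≅ Z.
  H_1: rank ker ∂_1 − rank ∂_2 = (27 − 8) − 18 = 1, and ∂_2 has invariant factor 2 > 1, so H_1 ≅ Z × Z/2.
  H_2: rank ker ∂_2 − rank ∂_3 = (18 − 18) − 0 = 0, and there is no ∂_3, so H_2 ≅ 0.

As a check, the Euler characteristic is 9 − 27 + 18 = 0, which agrees with 1 − 1 + 0 = 0.

H_0 = Z,  H_1 = Z × Z/2,  H_2 = 0.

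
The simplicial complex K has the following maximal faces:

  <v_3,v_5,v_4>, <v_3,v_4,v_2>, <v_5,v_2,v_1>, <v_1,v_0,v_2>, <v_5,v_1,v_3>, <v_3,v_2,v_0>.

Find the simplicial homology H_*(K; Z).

H_0 ≅ Z,  H_1 ≅ Z,  H_2 = 0.

Take the total order v_0 < v_1 < v_2 < v_3 < v_4 < v_5 on the vertex set. Then K (dimension 2) consists of the simplices:

  0-simplices (6): [v_0], [v_1], [v_2], [v_3], [v_4], [v_5]
  1-simplices (12): [v_0,v_1], [v_0,v_2], [v_0,v_3], [v_1,v_2], [v_1,v_3], [v_1,v_5], [v_2,v_3], [v_2,v_4], [v_2,v_5], [v_3,v_4], [v_3,v_5], [v_4,v_5]
  2-simplices (6): [v_0,v_1,v_2], [v_0,v_2,v_3], [v_1,v_2,v_5], [v_1,v_3,v_5], [v_2,v_3,v_4], [v_3,v_4,v_5]

so the chain groups are C_0 ≅ Z^6, C_1 ≅ Z^12, C_2 ≅ Z^6.

Boundary ∂_1: C_1 → C_0 is given by ∂[p,q] = [q] − [p].
The resulting 6×12 matrix has rank 5, and its Smith normal form has invariant factors (1,1,1,1,1).

Boundary ∂_2: C_2 → C_1 maps a triangle to the signed sum of its edges. For instance
  ∂[v_1,v_3,v_5] = [v_3,v_5] − [v_1,v_5] + [v_1,v_3],
  ∂[v_2,v_3,v_4] = [v_3,v_4] − [v_2,v_4] + [v_2,v_3].
The 12×6 boundary matrix has rank 6 and Smith normal form diag(1,1,1,1,1,1).

Reading off H_k = ker ∂_k / im ∂_{k+1}:

  H_0: rank C_0 − rank ∂_1 = 6 − 5 = 1, and the invariant factors of ∂_1 are all 1, so H_0 = Z.
  H_1: rank ker ∂_1 − rank ∂_2 = (12 − 5) − 6 = 1, and the invariant factors of ∂_2 are all 1, so H_1 = Z.
  H_2: rank ker ∂_2 − rank ∂_3 = (6 − 6) − 0 = 0, and there is no ∂_3, so H_2 = 0.

As a check, the Euler characteristic is 6 − 12 + 6 = 0, which agrees with 1 − 1 + 0 = 0.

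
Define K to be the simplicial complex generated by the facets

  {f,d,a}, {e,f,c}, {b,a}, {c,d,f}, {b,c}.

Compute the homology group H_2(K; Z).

H_2 = 0.

Fix the vertex order a < b < c < d < e < f and write every simplex with vertices in increasing order. Then dim K = 2 and the simplices of K are:

  0-simplices (6): a, b, c, d, e, f
  1-simplices (9): ab, ad, af, bc, cd, ce, cf, df, ef
  2-simplices (3): adf, cdf, cef

so the chain groups are C_0 ≅ Z^6, C_1 ≅ Z^9, C_2 ≅ Z^3.

Boundary ∂_1: C_1 → C_0 maps an edge to its endpoints' difference, ∂[p,q] = q − p. For instance
  ∂ab = b − a.
The resulting 6×9 matrix has rank 5, and its Smith normal form has invariant factors (1,1,1,1,1).

∂_2: C_2 → C_1 acts by ∂[p,q,r] = [q,r] − [p,r] + [p,q]. For instance
  ∂cef = ef − cf + ce,
  ∂adf = df − af + ad.
The 9×3 boundary matrix has rank 3 and Smith normal form diag(1,1,1).

Now H_k = ker ∂_k / im ∂_{k+1}, so:

  H_2: rank ker ∂_2 − rank ∂_3 = (3 − 3) − 0 = 0, and there is no ∂_3, so H_2 ≅ 0.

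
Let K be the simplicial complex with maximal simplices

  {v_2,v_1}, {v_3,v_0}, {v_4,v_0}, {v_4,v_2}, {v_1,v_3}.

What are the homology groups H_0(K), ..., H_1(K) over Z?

H_0 = Z,  H_1 = Z.

Take the total order v_0 < v_1 < v_2 < v_3 < v_4 on the vertex set. Then K (dimension 1) consists of the simplices:

  0-simplices (5): [v_0], [v_1], [v_2], [v_3], [v_4]
  1-simplices (5): [v_0,v_3], [v_0,v_4], [v_1,v_2], [v_1,v_3], [v_2,v_4]

giving chain groups C_0 ≅ Z^5, C_1 ≅ Z^5.

∂_1: C_1 → C_0 maps an edge to its endpoints' difference, ∂[p,q] = q − p. For instance
  ∂[v_0,v_4] = [v_4] − [v_0].
The 5×5 boundary matrix has rank 4 and Smith normal form diag(1,1,1,1).

From H_k ≅ ker(∂_k) / im(∂_{k+1}) we obtain:

  H_0: rank C_0 − rank ∂_1 = 5 − 4 = 1, and the invariant factors of ∂_1 are all 1, so H_0 ≅ Z.
  H_1: rank ker ∂_1 − rank ∂_2 = (5 − 4) − 0 = 1, and there is no ∂_2, so H_1 ≅ Z.

(K is a triangulation of the circle S^1.)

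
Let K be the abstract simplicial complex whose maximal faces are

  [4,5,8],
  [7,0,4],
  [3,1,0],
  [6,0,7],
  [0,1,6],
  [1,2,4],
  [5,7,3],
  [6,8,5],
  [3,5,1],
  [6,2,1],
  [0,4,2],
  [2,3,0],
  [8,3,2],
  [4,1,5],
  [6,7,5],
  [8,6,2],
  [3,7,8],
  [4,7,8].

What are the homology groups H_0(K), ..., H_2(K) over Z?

Order the vertices as 0 < 1 < 2 < 3 < 4 < 5 < 6 < 7 < 8. Listing each simplex with vertices in this order, K has dimension 2 with simplices:

  0-simplices (9): [0], [1], [2], [3], [4], [5], [6], [7], [8]
  1-simplices (27): (27 of them)
  2-simplices (18): [0,1,3], [0,1,6], [0,2,3], [0,2,4], [0,4,7], [0,6,7], [1,2,4], [1,2,6], [1,3,5], [1,4,5], [2,3,8], [2,6,8], [3,5,7], [3,7,8], [4,5,8], [4,7,8], [5,6,7], [5,6,8]

giving chain groups C_0 ≅ Z^9, C_1 ≅ Z^27, C_2 ≅ Z^18.

Boundary ∂_1: C_1 → C_0 is given by ∂[p,q] = [q] − [p]. For instance
  ∂[0,2] = [2] − [0].
The resulting 9×27 matrix has rank 8, and its Smith normal form has invariant factors (1,1,1,1,1,1,1,1).

∂_2: C_2 → C_1 acts by ∂[p,q,r] = [q,r] − [p,r] + [p,q]. For instance
  ∂[2,6,8] = [6,8] − [2,8] + [2,6],
  ∂[1,4,5] = [4,5] − [1,5] + [1,4].
This gives a 27×18 integer matrix of rank 18; reducing to Smith normal form yields diagonal entries (1,1,1,1,1,1,1,1,1,1,1,1,1,1,1,1,1,2).

From H_k ≅ ker(∂_k) / im(∂_{k+1}) we obtain:

  H_0: rank C_0 − rank ∂_1 = 9 − 8 = 1, and the invariant factors of ∂_1 are all 1, so H_0 = Z.
  H_1: rank ker ∂_1 − rank ∂_2 = (27 − 8) − 18 = 1, and ∂_2 has invariant factor 2 > 1, so H_1 = Z ⊕ Z/2Z.
  H_2: rank ker ∂_2 − rank ∂_3 = (18 − 18) − 0 = 0, and there is no ∂_3, so H_2 = 0.

As a check, the Euler characteristic is 9 − 27 + 18 = 0, which agrees with 1 − 1 + 0 = 0.
(K is a triangulation of the Klein bottle.)

H_0 ≅ Z,  H_1 ≅ Z ⊕ Z/2Z,  H_2 = 0.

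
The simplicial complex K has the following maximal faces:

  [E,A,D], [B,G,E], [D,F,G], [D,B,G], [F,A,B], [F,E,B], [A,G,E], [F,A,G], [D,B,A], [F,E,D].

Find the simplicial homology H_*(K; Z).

We work with the vertex ordering A < B < D < E < F < G. The simplices of K, each written with vertices in increasing order, are:

  0-simplices (6): A, B, D, E, F, G
  1-simplices (15): AB, AD, AE, AF, AG, BD, BE, BF, BG, DE, DF, DG, EF, EG, FG
  2-simplices (10): ABD, ABF, ADE, AEG, AFG, BDG, BEF, BEG, DEF, DFG

Hence C_0 ≅ Z^6, C_1 ≅ Z^15, C_2 ≅ Z^10.

Boundary ∂_1: C_1 → C_0 is given by ∂[p,q] = [q] − [p].
This gives a 6×15 integer matrix of rank 5; reducing to Smith normal form yields diagonal entries (1,1,1,1,1).

The boundary map ∂_2: C_2 → C_1 sends each 2-simplex [p,q,r] to [q,r] − [p,r] + [p,q]. For instance
  ∂ADE = DE − AE + AD,
  ∂ABD = BD − AD + AB.
This gives a 15×10 integer matrix of rank 10; reducing to Smith normal form yields diagonal entries (1,1,1,1,1,1,1,1,1,2).

Reading off H_k = ker ∂_k / im ∂_{k+1}:

  H_0: rank C_0 − rank ∂_1 = 6 − 5 = 1, and the invariant factors of ∂_1 are all 1, so H_0 = Z.
  H_1: rank ker ∂_1 − rank ∂_2 = (15 − 5) − 10 = 0, and ∂_2 has invariant factor 2 > 1, so H_1 = Z_2.
  H_2: rank ker ∂_2 − rank ∂_3 = (10 − 10) − 0 = 0, and there is no ∂_3, so H_2 = 0.

As a check, the Euler characteristic is 6 − 15 + 10 = 1, which agrees with 1 − 0 + 0 = 1.
(K is a triangulation of the real projective plane RP^2.)

H_0 = Z,  H_1 = Z_2,  H_2 = 0.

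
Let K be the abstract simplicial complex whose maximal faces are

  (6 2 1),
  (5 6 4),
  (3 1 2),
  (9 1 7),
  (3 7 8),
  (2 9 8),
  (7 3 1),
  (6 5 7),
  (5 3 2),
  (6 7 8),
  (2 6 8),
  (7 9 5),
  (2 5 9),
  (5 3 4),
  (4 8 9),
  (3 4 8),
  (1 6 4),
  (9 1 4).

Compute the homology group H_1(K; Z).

Take the total order 1 < 2 < 3 < 4 < 5 < 6 < 7 < 8 < 9 on the vertex set. Then K (dimension 2) consists of the simplices:

  0-simplices (9): [1], [2], [3], [4], [5], [6], [7], [8], [9]
  1-simplices (27): (27 of them)
  2-simplices (18): [1,2,3], [1,2,6], [1,3,7], [1,4,6], [1,4,9], [1,7,9], [2,3,5], [2,5,9], [2,6,8], [2,8,9], [3,4,5], [3,4,8], [3,7,8], [4,5,6], [4,8,9], [5,6,7], [5,7,9], [6,7,8]

Hence C_0 ≅ Z^9, C_1 ≅ Z^27, C_2 ≅ Z^18.

∂_1: C_1 → C_0 is given by ∂[p,q] = [q] − [p]. For instance
  ∂[5,7] = [7] − [5].
The 9×27 boundary matrix has rank 8 and Smith normal form diag(1,1,1,1,1,1,1,1).

∂_2: C_2 → C_1 sends each 2-simplex [p,q,r] to [q,r] − [p,r] + [p,q]. For instance
  ∂[6,7,8] = [7,8] − [6,8] + [6,7],
  ∂[2,3,5] = [3,5] − [2,5] + [2,3].
This gives a 27×18 integer matrix of rank 17; reducing to Smith normal form yields diagonal entries (1,1,1,1,1,1,1,1,1,1,1,1,1,1,1,1,1).

From H_k ≅ ker(∂_k) / im(∂_{k+1}) we obtain:

  H_1: rank ker ∂_1 − rank ∂_2 = (27 − 8) − 17 = 2, and the invariant factors of ∂_2 are all 1, so H_1 = Z^2.

H_1 ≅ Z^2.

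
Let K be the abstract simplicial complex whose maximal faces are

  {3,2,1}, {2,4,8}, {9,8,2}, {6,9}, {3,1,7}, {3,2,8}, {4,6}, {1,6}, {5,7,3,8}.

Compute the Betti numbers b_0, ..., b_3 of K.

K has 9 vertices, 18 edges, 9 triangles, 1 3-simplex.
rank ∂_0 = 0, rank ∂_1 = 8 ⇒ b_0 = 9 − 0 − 8 = 1; all invariant factors of ∂_1 are 1 so no torsion. So H_0 ≅ Z.
rank ∂_1 = 8, rank ∂_2 = 8 ⇒ b_1 = 18 − 8 − 8 = 2; all invariant factors of ∂_2 are 1 so no torsion. So H_1 ≅ Z^2.
rank ∂_2 = 8, rank ∂_3 = 1 ⇒ b_2 = 9 − 8 − 1 = 0; all invariant factors of ∂_3 are 1 so no torsion. So H_2 ≅ 0.
rank ∂_3 = 1, rank ∂_4 = 0 ⇒ b_3 = 1 − 1 − 0 = 0. So H_3 ≅ 0.

b_0 = 1, b_1 = 2, b_2 = 0, b_3 = 0.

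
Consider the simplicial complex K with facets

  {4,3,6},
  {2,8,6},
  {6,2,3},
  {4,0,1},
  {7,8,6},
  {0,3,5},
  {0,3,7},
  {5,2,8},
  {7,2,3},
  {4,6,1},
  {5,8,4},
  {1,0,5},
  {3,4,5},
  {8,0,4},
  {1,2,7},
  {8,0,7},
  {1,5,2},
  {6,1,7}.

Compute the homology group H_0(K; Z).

K has 9 vertices, 27 edges, 18 triangles.
rank ∂_0 = 0, rank ∂_1 = 8 ⇒ b_0 = 9 − 0 − 8 = 1; all invariant factors of ∂_1 are 1 so no torsion. So H_0 = Z.

H_0 ≅ Z.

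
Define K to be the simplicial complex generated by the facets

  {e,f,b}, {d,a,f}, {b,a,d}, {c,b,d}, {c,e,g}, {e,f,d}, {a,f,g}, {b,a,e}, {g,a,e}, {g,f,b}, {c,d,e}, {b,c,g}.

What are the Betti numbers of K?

Order the vertices as a < b < c < d < e < f < g. Listing each simplex with vertices in this order, K has dimension 2 with simplices:

  0-simplices (7): a, b, c, d, e, f, g
  1-simplices (18): ab, ad, ae, af, ag, bc, bd, be, bf, bg, cd, ce, cg, de, df, ef, eg, fg
  2-simplices (12): abd, abe, adf, aeg, afg, bcd, bcg, bef, bfg, cde, ceg, def

Hence C_0 ≅ Z^7, C_1 ≅ Z^18, C_2 ≅ Z^12.

The boundary map ∂_1: C_1 → C_0 sends each edge [p,q] (with p < q) to q − p. For instance
  ∂bc = c − b.
The resulting 7×18 matrix has rank 6, and its Smith normal form has invariant factors (1,1,1,1,1,1).

The boundary map ∂_2: C_2 → C_1 sends each 2-simplex [p,q,r] to [q,r] − [p,r] + [p,q]. For instance
  ∂bef = ef − bf + be,
  ∂abe = be − ae + ab.
The resulting 18×12 matrix has rank 12, and its Smith normal form has invariant factors (1,1,1,1,1,1,1,1,1,1,1,2).

From H_k ≅ ker(∂_k) / im(∂_{k+1}) we obtain:

  H_0: rank C_0 − rank ∂_1 = 7 − 6 = 1, and the invariant factors of ∂_1 are all 1, so H_0 ≅ Z.
  H_1: rank ker ∂_1 − rank ∂_2 = (18 − 6) − 12 = 0, and ∂_2 has invariant factor 2 > 1, so H_1 ≅ Z_2.
  H_2: rank ker ∂_2 − rank ∂_3 = (12 − 12) − 0 = 0, and there is no ∂_3, so H_2 ≅ 0.

(K is a triangulation of the real projective plane RP^2.)

Hence the Betti numbers are b_0 = 1, b_1 = 0, b_2 = 0.

b_0 = 1, b_1 = 0, b_2 = 0.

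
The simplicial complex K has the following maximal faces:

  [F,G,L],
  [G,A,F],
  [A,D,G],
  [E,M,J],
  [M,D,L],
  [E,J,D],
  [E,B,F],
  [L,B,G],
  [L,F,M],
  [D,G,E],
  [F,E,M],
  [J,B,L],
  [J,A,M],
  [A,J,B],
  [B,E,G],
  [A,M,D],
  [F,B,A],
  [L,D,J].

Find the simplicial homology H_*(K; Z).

Fix the vertex order A < B < D < E < F < G < J < L < M and write every simplex with vertices in increasing order. Then dim K = 2 and the simplices of K are:

  0-simplices (9): A, B, D, E, F, G, J, L, M
  1-simplices (27): AB, AD, AF, AG, AJ, AM, BE, BF, BG, BJ, BL, DE, DG, DJ, DL, DM, EF, EG, EJ, EM, FG, FL, FM, GL, JL, JM, LM
  2-simplices (18): ABF, ABJ, ADG, ADM, AFG, AJM, BEF, BEG, BGL, BJL, DEG, DEJ, DJL, DLM, EFM, EJM, FGL, FLM

so the chain groups are C_0 ≅ Z^9, C_1 ≅ Z^27, C_2 ≅ Z^18.

∂_1: C_1 → C_0 maps an edge to its endpoints' difference, ∂[p,q] = q − p. For instance
  ∂JM = M − J.
As a 9×27 matrix over Z this has rank 8, with invariant factors (1,1,1,1,1,1,1,1).

∂_2: C_2 → C_1 maps a triangle to the signed sum of its edges. For instance
  ∂ADM = DM − AM + AD,
  ∂FGL = GL − FL + FG.
As a 27×18 matrix over Z this has rank 18, with invariant factors (1,1,1,1,1,1,1,1,1,1,1,1,1,1,1,1,1,2).

From H_k ≅ ker(∂_k) / im(∂_{k+1}) we obtain:

  H_0: rank C_0 − rank ∂_1 = 9 − 8 = 1, and the invariant factors of ∂_1 are all 1, so H_0 = Z.
  H_1: rank ker ∂_1 − rank ∂_2 = (27 − 8) − 18 = 1, and ∂_2 has invariant factor 2 > 1, so H_1 = Z ⊕ Z/2Z.
  H_2: rank ker ∂_2 − rank ∂_3 = (18 − 18) − 0 = 0, and there is no ∂_3, so H_2 = 0.

H_0 ≅ Z,  H_1 ≅ Z ⊕ Z/2Z,  H_2 = 0.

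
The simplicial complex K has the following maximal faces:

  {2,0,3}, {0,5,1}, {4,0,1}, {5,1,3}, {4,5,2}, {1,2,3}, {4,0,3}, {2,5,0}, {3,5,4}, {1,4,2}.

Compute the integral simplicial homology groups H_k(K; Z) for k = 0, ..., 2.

H_0 ≅ Z,  H_1 ≅ Z/2Z,  H_2 = 0.

Take the total order 0 < 1 < 2 < 3 < 4 < 5 on the vertex set. Then K (dimension 2) consists of the simplices:

  0-simplices (6): [0], [1], [2], [3], [4], [5]
  1-simplices (15): [0,1], [0,2], [0,3], [0,4], [0,5], [1,2], [1,3], [1,4], [1,5], [2,3], [2,4], [2,5], [3,4], [3,5], [4,5]
  2-simplices (10): [0,1,4], [0,1,5], [0,2,3], [0,2,5], [0,3,4], [1,2,3], [1,2,4], [1,3,5], [2,4,5], [3,4,5]

so the chain groups are C_0 ≅ Z^6, C_1 ≅ Z^15, C_2 ≅ Z^10.

The boundary map ∂_1: C_1 → C_0 is given by ∂[p,q] = [q] − [p]. For instance
  ∂[1,4] = [4] − [1].
The resulting 6×15 matrix has rank 5, and its Smith normal form has invariant factors (1,1,1,1,1).

The boundary map ∂_2: C_2 → C_1 sends each 2-simplex [p,q,r] to [q,r] − [p,r] + [p,q]. For instance
  ∂[1,3,5] = [3,5] − [1,5] + [1,3],
  ∂[0,1,4] = [1,4] − [0,4] + [0,1].
As a 15×10 matrix over Z this has rank 10, with invariant factors (1,1,1,1,1,1,1,1,1,2).

Reading off H_k = ker ∂_k / im ∂_{k+1}:

  H_0: rank C_0 − rank ∂_1 = 6 − 5 = 1, and the invariant factors of ∂_1 are all 1, so H_0 ≅ Z.
  H_1: rank ker ∂_1 − rank ∂_2 = (15 − 5) − 10 = 0, and ∂_2 has invariant factor 2 > 1, so H_1 ≅ Z/2Z.
  H_2: rank ker ∂_2 − rank ∂_3 = (10 − 10) − 0 = 0, and there is no ∂_3, so H_2 ≅ 0.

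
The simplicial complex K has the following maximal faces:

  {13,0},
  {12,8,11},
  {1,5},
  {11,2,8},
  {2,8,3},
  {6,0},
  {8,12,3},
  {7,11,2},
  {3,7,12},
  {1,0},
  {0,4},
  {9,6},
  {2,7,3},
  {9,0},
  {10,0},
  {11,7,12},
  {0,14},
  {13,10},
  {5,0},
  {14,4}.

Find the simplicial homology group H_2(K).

H_2 ≅ Z.

Take the total order 0 < 1 < 2 < 3 < 4 < 5 < 6 < 7 < 8 < 9 < 10 < 11 < 12 < 13 < 14 on the vertex set. Then K (dimension 2) consists of the simplices:

  0-simplices (15): [0], [1], [2], [3], [4], [5], [6], [7], [8], [9], [10], [11], [12], [13], [14]
  1-simplices (24): (24 of them)
  2-simplices (8): [2,3,7], [2,3,8], [2,7,11], [2,8,11], [3,7,12], [3,8,12], [7,11,12], [8,11,12]

giving chain groups C_0 ≅ Z^15, C_1 ≅ Z^24, C_2 ≅ Z^8.

∂_1: C_1 → C_0 is given by ∂[p,q] = [q] − [p].
As a 15×24 matrix over Z this has rank 13, with invariant factors (1,1,1,1,1,1,1,1,1,1,1,1,1).

The boundary map ∂_2: C_2 → C_1 acts by ∂[p,q,r] = [q,r] − [p,r] + [p,q]. For instance
  ∂[7,11,12] = [11,12] − [7,12] + [7,11],
  ∂[3,8,12] = [8,12] − [3,12] + [3,8].
As a 24×8 matrix over Z this has rank 7, with invariant factors (1,1,1,1,1,1,1).

Computing H_k = (kernel of ∂_k) / (image of ∂_{k+1}):

  H_2: rank ker ∂_2 − rank ∂_3 = (8 − 7) − 0 = 1, and there is no ∂_3, so H_2 = Z.

(K is a triangulation of the disjoint union of the 2-sphere S^2 and a wedge of 4 circles.)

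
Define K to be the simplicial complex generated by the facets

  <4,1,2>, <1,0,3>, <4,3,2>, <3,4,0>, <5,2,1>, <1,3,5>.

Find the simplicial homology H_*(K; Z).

K has 6 vertices, 12 edges, 6 triangles.
rank ∂_0 = 0, rank ∂_1 = 5 ⇒ b_0 = 6 − 0 − 5 = 1; all invariant factors of ∂_1 are 1 so no torsion. So H_0 ≅ Z.
rank ∂_1 = 5, rank ∂_2 = 6 ⇒ b_1 = 12 − 5 − 6 = 1; all invariant factors of ∂_2 are 1 so no torsion. So H_1 ≅ Z.
rank ∂_2 = 6, rank ∂_3 = 0 ⇒ b_2 = 6 − 6 − 0 = 0. So H_2 ≅ 0.

H_0 = Z,  H_1 = Z,  H_2 = 0.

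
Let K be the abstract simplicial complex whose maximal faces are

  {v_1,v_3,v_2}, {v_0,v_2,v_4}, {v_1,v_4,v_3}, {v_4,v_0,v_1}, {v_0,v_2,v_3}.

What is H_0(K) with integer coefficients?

Take the total order v_0 < v_1 < v_2 < v_3 < v_4 on the vertex set. Then K (dimension 2) consists of the simplices:

  0-simplices (5): [v_0], [v_1], [v_2], [v_3], [v_4]
  1-simplices (10): [v_0,v_1], [v_0,v_2], [v_0,v_3], [v_0,v_4], [v_1,v_2], [v_1,v_3], [v_1,v_4], [v_2,v_3], [v_2,v_4], [v_3,v_4]
  2-simplices (5): [v_0,v_1,v_4], [v_0,v_2,v_3], [v_0,v_2,v_4], [v_1,v_2,v_3], [v_1,v_3,v_4]

Hence C_0 ≅ Z^5, C_1 ≅ Z^10, C_2 ≅ Z^5.

The boundary map ∂_1: C_1 → C_0 is given by ∂[p,q] = [q] − [p]. For instance
  ∂[v_3,v_4] = [v_4] − [v_3].
As a 5×10 matrix over Z this has rank 4, with invariant factors (1,1,1,1).

Boundary ∂_2: C_2 → C_1 sends each 2-simplex [p,q,r] to [q,r] − [p,r] + [p,q]. For instance
  ∂[v_1,v_3,v_4] = [v_3,v_4] − [v_1,v_4] + [v_1,v_3],
  ∂[v_0,v_1,v_4] = [v_1,v_4] − [v_0,v_4] + [v_0,v_1].
The resulting 10×5 matrix has rank 5, and its Smith normal form has invariant factors (1,1,1,1,1).

Reading off H_k = ker ∂_k / im ∂_{k+1}:

  H_0: rank C_0 − rank ∂_1 = 5 − 4 = 1, and the invariant factors of ∂_1 are all 1, so H_0 = Z.

H_0 = Z.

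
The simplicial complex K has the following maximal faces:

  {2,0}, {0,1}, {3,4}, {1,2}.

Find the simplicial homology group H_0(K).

Take the total order 0 < 1 < 2 < 3 < 4 on the vertex set. Then K (dimension 1) consists of the simplices:

  0-simplices (5): [0], [1], [2], [3], [4]
  1-simplices (4): [0,1], [0,2], [1,2], [3,4]

so the chain groups are C_0 ≅ Z^5, C_1 ≅ Z^4.

∂_1: C_1 → C_0 sends each edge [p,q] (with p < q) to q − p. For instance
  ∂[3,4] = [4] − [3].
The resulting 5×4 matrix has rank 3, and its Smith normal form has invariant factors (1,1,1).

Computing H_k = (kernel of ∂_k) / (image of ∂_{k+1}):

  H_0: rank C_0 − rank ∂_1 = 5 − 3 = 2, and the invariant factors of ∂_1 are all 1, so H_0 ≅ Z^2.

(K is a triangulation of the disjoint union of the circle S^1 and the 1-simplex.)

H_0 ≅ Z^2.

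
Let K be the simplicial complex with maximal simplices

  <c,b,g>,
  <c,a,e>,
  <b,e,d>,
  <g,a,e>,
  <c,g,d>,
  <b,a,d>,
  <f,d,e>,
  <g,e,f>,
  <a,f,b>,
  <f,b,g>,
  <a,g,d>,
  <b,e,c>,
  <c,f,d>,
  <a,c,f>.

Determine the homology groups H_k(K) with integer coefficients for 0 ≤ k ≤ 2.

We work with the vertex ordering a < b < c < d < e < f < g. The simplices of K, each written with vertices in increasing order, are:

  0-simplices (7): a, b, c, d, e, f, g
  1-simplices (21): ab, ac, ad, ae, af, ag, bc, bd, be, bf, bg, cd, ce, cf, cg, de, df, dg, ef, eg, fg
  2-simplices (14): abd, abf, ace, acf, adg, aeg, bce, bcg, bde, bfg, cdf, cdg, def, efg

Hence C_0 ≅ Z^7, C_1 ≅ Z^21, C_2 ≅ Z^14.

The boundary map ∂_1: C_1 → C_0 maps an edge to its endpoints' difference, ∂[p,q] = q − p. For instance
  ∂cd = d − c.
The 7×21 boundary matrix has rank 6 and Smith normal form diag(1,1,1,1,1,1).

The boundary map ∂_2: C_2 → C_1 sends each 2-simplex [p,q,r] to [q,r] − [p,r] + [p,q]. For instance
  ∂efg = fg − eg + ef,
  ∂bde = de − be + bd.
As a 21×14 matrix over Z this has rank 13, with invariant factors (1,1,1,1,1,1,1,1,1,1,1,1,1).

Reading off H_k = ker ∂_k / im ∂_{k+1}:

  H_0: rank C_0 − rank ∂_1 = 7 − 6 = 1, and the invariant factors of ∂_1 are all 1, so H_0 = Z.
  H_1: rank ker ∂_1 − rank ∂_2 = (21 − 6) − 13 = 2, and the invariant factors of ∂_2 are all 1, so H_1 = Z^2.
  H_2: rank ker ∂_2 − rank ∂_3 = (14 − 13) − 0 = 1, and there is no ∂_3, so H_2 = Z.

(K is a triangulation of the torus T^2.)

H_0 ≅ Z,  H_1 ≅ Z^2,  H_2 ≅ Z.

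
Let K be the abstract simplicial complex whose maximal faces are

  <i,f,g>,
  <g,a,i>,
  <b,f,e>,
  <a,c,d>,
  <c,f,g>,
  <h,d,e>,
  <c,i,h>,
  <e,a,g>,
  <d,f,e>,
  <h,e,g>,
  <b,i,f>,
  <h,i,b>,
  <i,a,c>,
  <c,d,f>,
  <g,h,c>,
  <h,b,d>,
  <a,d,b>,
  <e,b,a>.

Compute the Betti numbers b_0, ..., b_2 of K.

Order the vertices as a < b < c < d < e < f < g < h < i. Listing each simplex with vertices in this order, K has dimension 2 with simplices:

  0-simplices (9): a, b, c, d, e, f, g, h, i
  1-simplices (27): ab, ac, ad, ae, ag, ai, bd, be, bf, bh, bi, cd, cf, cg, ch, ci, de, df, dh, ef, eg, eh, fg, fi, gh, gi, hi
  2-simplices (18): abd, abe, acd, aci, aeg, agi, bdh, bef, bfi, bhi, cdf, cfg, cgh, chi, def, deh, egh, fgi

giving chain groups C_0 ≅ Z^9, C_1 ≅ Z^27, C_2 ≅ Z^18.

∂_1: C_1 → C_0 maps an edge to its endpoints' difference, ∂[p,q] = q − p. For instance
  ∂cg = g − c.
The resulting 9×27 matrix has rank 8, and its Smith normal form has invariant factors (1,1,1,1,1,1,1,1).

∂_2: C_2 → C_1 acts by ∂[p,q,r] = [q,r] − [p,r] + [p,q]. For instance
  ∂egh = gh − eh + eg,
  ∂def = ef − df + de.
The resulting 27×18 matrix has rank 18, and its Smith normal form has invariant factors (1,1,1,1,1,1,1,1,1,1,1,1,1,1,1,1,1,2).

Reading off H_k = ker ∂_k / im ∂_{k+1}:

  H_0: rank C_0 − rank ∂_1 = 9 − 8 = 1, and the invariant factors of ∂_1 are all 1, so H_0 = Z.
  H_1: rank ker ∂_1 − rank ∂_2 = (27 − 8) − 18 = 1, and ∂_2 has invariant factor 2 > 1, so H_1 = Z ⊕ Z/2Z.
  H_2: rank ker ∂_2 − rank ∂_3 = (18 − 18) − 0 = 0, and there is no ∂_3, so H_2 = 0.

As a check, the Euler characteristic is 9 − 27 + 18 = 0, which agrees with 1 − 1 + 0 = 0.

Hence the Betti numbers are b_0 = 1, b_1 = 1, b_2 = 0.

b_0 = 1, b_1 = 1, b_2 = 0.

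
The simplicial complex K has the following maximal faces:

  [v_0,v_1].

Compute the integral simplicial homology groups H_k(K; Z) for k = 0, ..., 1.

H_0 ≅ Z,  H_1 = 0.

Take the total order v_0 < v_1 on the vertex set. Then K (dimension 1) consists of the simplices:

  0-simplices (2): [v_0], [v_1]
  1-simplices (1): [v_0,v_1]

Hence C_0 ≅ Z^2, C_1 ≅ Z^1.

∂_1: C_1 → C_0 maps an edge to its endpoints' difference, ∂[p,q] = q − p. For instance
  ∂[v_0,v_1] = [v_1] − [v_0].
As a 2×1 matrix over Z this has rank 1, with invariant factors (1).

Computing H_k = (kernel of ∂_k) / (image of ∂_{k+1}):

  H_0: rank C_0 − rank ∂_1 = 2 − 1 = 1, and the invariant factors of ∂_1 are all 1, so H_0 = Z.
  H_1: rank ker ∂_1 − rank ∂_2 = (1 − 1) − 0 = 0, and there is no ∂_2, so H_1 = 0.

As a check, the Euler characteristic is 2 − 1 = 1, which agrees with 1 − 0 = 1.
(K is a triangulation of the 1-simplex.)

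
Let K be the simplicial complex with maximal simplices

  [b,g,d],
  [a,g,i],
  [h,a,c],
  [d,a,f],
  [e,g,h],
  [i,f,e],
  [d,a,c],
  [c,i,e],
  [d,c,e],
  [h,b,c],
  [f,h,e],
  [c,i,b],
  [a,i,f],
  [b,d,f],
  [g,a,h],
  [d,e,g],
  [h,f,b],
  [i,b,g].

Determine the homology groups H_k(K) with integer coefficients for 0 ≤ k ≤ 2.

H_0 ≅ Z,  H_1 ≅ Z^2,  H_2 ≅ Z.

Take the total order a < b < c < d < e < f < g < h < i on the vertex set. Then K (dimension 2) consists of the simplices:

  0-simplices (9): a, b, c, d, e, f, g, h, i
  1-simplices (27): ac, ad, af, ag, ah, ai, bc, bd, bf, bg, bh, bi, cd, ce, ch, ci, de, df, dg, ef, eg, eh, ei, fh, fi, gh, gi
  2-simplices (18): acd, ach, adf, afi, agh, agi, bch, bci, bdf, bdg, bfh, bgi, cde, cei, deg, efh, efi, egh

so the chain groups are C_0 ≅ Z^9, C_1 ≅ Z^27, C_2 ≅ Z^18.

∂_1: C_1 → C_0 maps an edge to its endpoints' difference, ∂[p,q] = q − p. For instance
  ∂bc = c − b.
The 9×27 boundary matrix has rank 8 and Smith normal form diag(1,1,1,1,1,1,1,1).

The boundary map ∂_2: C_2 → C_1 maps a triangle to the signed sum of its edges. For instance
  ∂deg = eg − dg + de,
  ∂adf = df − af + ad.
The 27×18 boundary matrix has rank 17 and Smith normal form diag(1,1,1,1,1,1,1,1,1,1,1,1,1,1,1,1,1).

Now H_k = ker ∂_k / im ∂_{k+1}, so:

  H_0: rank C_0 − rank ∂_1 = 9 − 8 = 1, and the invariant factors of ∂_1 are all 1, so H_0 ≅ Z.
  H_1: rank ker ∂_1 − rank ∂_2 = (27 − 8) − 17 = 2, and the invariant factors of ∂_2 are all 1, so H_1 ≅ Z^2.
  H_2: rank ker ∂_2 − rank ∂_3 = (18 − 17) − 0 = 1, and there is no ∂_3, so H_2 ≅ Z.

As a check, the Euler characteristic is 9 − 27 + 18 = 0, which agrees with 1 − 2 + 1 = 0.
(K is a triangulation of the torus T^2.)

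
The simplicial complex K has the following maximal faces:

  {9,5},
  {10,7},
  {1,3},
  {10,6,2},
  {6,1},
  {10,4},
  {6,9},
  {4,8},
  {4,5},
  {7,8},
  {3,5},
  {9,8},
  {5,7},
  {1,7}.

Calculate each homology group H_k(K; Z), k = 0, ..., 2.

Fix the vertex order 1 < 2 < 3 < 4 < 5 < 6 < 7 < 8 < 9 < 10 and write every simplex with vertices in increasing order. Then dim K = 2 and the simplices of K are:

  0-simplices (10): [1], [2], [3], [4], [5], [6], [7], [8], [9], [10]
  1-simplices (16): [1,3], [1,6], [1,7], [2,6], [2,10], [3,5], [4,5], [4,8], [4,10], [5,7], [5,9], [6,9], [6,10], [7,8], [7,10], [8,9]
  2-simplices (1): [2,6,10]

so the chain groups are C_0 ≅ Z^10, C_1 ≅ Z^16, C_2 ≅ Z^1.

The boundary map ∂_1: C_1 → C_0 is given by ∂[p,q] = [q] − [p]. For instance
  ∂[1,6] = [6] − [1].
This gives a 10×16 integer matrix of rank 9; reducing to Smith normal form yields diagonal entries (1,1,1,1,1,1,1,1,1).

The boundary map ∂_2: C_2 → C_1 maps a triangle to the signed sum of its edges. For instance
  ∂[2,6,10] = [6,10] − [2,10] + [2,6].
As a 16×1 matrix over Z this has rank 1, with invariant factors (1).

From H_k ≅ ker(∂_k) / im(∂_{k+1}) we obtain:

  H_0: rank C_0 − rank ∂_1 = 10 − 9 = 1, and the invariant factors of ∂_1 are all 1, so H_0 = Z.
  H_1: rank ker ∂_1 − rank ∂_2 = (16 − 9) − 1 = 6, and the invariant factors of ∂_2 are all 1, so H_1 = Z^6.
  H_2: rank ker ∂_2 − rank ∂_3 = (1 − 1) − 0 = 0, and there is no ∂_3, so H_2 = 0.

As a check, the Euler characteristic is 10 − 16 + 1 = -5, which agrees with 1 − 6 + 0 = -5.

H_0 ≅ Z,  H_1 ≅ Z^6,  H_2 = 0.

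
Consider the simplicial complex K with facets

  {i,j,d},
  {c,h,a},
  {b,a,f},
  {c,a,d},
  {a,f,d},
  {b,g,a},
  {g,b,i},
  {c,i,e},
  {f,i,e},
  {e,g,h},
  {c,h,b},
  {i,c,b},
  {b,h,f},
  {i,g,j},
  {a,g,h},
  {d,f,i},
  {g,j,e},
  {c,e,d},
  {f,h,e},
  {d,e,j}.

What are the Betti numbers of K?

Take the total order a < b < c < d < e < f < g < h < i < j on the vertex set. Then K (dimension 2) consists of the simplices:

  0-simplices (10): a, b, c, d, e, f, g, h, i, j
  1-simplices (30): ab, ac, ad, af, ag, ah, bc, bf, bg, bh, bi, cd, ce, ch, ci, de, df, di, dj, ef, eg, eh, ei, ej, fh, fi, gh, gi, gj, ij
  2-simplices (20): abf, abg, acd, ach, adf, agh, bch, bci, bfh, bgi, cde, cei, dej, dfi, dij, efh, efi, egh, egj, gij

so the chain groups are C_0 ≅ Z^10, C_1 ≅ Z^30, C_2 ≅ Z^20.

The boundary map ∂_1: C_1 → C_0 sends each edge [p,q] (with p < q) to q − p. For instance
  ∂ef = f − e.
As a 10×30 matrix over Z this has rank 9, with invariant factors (1,1,1,1,1,1,1,1,1).

The boundary map ∂_2: C_2 → C_1 sends each 2-simplex [p,q,r] to [q,r] − [p,r] + [p,q]. For instance
  ∂efh = fh − eh + ef,
  ∂agh = gh − ah + ag.
The 30×20 boundary matrix has rank 20 and Smith normal form diag(1,1,1,1,1,1,1,1,1,1,1,1,1,1,1,1,1,1,1,2).

Now H_k = ker ∂_k / im ∂_{k+1}, so:

  H_0: rank C_0 − rank ∂_1 = 10 − 9 = 1, and the invariant factors of ∂_1 are all 1, so H_0 ≅ Z.
  H_1: rank ker ∂_1 − rank ∂_2 = (30 − 9) − 20 = 1, and ∂_2 has invariant factor 2 > 1, so H_1 ≅ Z ⊕ Z_2.
  H_2: rank ker ∂_2 − rank ∂_3 = (20 − 20) − 0 = 0, and there is no ∂_3, so H_2 ≅ 0.

Hence the Betti numbers are b_0 = 1, b_1 = 1, b_2 = 0.

b_0 = 1, b_1 = 1, b_2 = 0.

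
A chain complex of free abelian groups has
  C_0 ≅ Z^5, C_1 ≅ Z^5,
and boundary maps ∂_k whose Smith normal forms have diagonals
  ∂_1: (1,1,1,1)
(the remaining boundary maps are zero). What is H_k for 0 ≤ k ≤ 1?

H_0 = Z,  H_1 = Z.

H_0: b_0 = 5 − 0 − 4 = 1; torsion from ∂_1 factors > 1: none. So H_0 = Z.
H_1: b_1 = 5 − 4 − 0 = 1; torsion from ∂_2 factors > 1: none. So H_1 = Z.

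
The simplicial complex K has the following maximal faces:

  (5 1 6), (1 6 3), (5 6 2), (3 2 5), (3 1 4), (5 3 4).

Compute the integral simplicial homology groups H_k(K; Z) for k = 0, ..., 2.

H_0 = Z,  H_1 = Z,  H_2 = 0.

Order the vertices as 1 < 2 < 3 < 4 < 5 < 6. Listing each simplex with vertices in this order, K has dimension 2 with simplices:

  0-simplices (6): [1], [2], [3], [4], [5], [6]
  1-simplices (12): [1,3], [1,4], [1,5], [1,6], [2,3], [2,5], [2,6], [3,4], [3,5], [3,6], [4,5], [5,6]
  2-simplices (6): [1,3,4], [1,3,6], [1,5,6], [2,3,5], [2,5,6], [3,4,5]

so the chain groups are C_0 ≅ Z^6, C_1 ≅ Z^12, C_2 ≅ Z^6.

∂_1: C_1 → C_0 sends each edge [p,q] (with p < q) to q − p.
The resulting 6×12 matrix has rank 5, and its Smith normal form has invariant factors (1,1,1,1,1).

∂_2: C_2 → C_1 maps a triangle to the signed sum of its edges. For instance
  ∂[1,3,6] = [3,6] − [1,6] + [1,3],
  ∂[1,3,4] = [3,4] − [1,4] + [1,3].
The 12×6 boundary matrix has rank 6 and Smith normal form diag(1,1,1,1,1,1).

Computing H_k = (kernel of ∂_k) / (image of ∂_{k+1}):

  H_0: rank C_0 − rank ∂_1 = 6 − 5 = 1, and the invariant factors of ∂_1 are all 1, so H_0 ≅ Z.
  H_1: rank ker ∂_1 − rank ∂_2 = (12 − 5) − 6 = 1, and the invariant factors of ∂_2 are all 1, so H_1 ≅ Z.
  H_2: rank ker ∂_2 − rank ∂_3 = (6 − 6) − 0 = 0, and there is no ∂_3, so H_2 ≅ 0.

(K is a triangulation of the cylinder S^1 x I.)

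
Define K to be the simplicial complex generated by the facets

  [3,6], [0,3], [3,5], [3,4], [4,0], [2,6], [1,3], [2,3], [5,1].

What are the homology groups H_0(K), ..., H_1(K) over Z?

H_0 ≅ Z,  H_1 ≅ Z^3.

Fix the vertex order 0 < 1 < 2 < 3 < 4 < 5 < 6 and write every simplex with vertices in increasing order. Then dim K = 1 and the simplices of K are:

  0-simplices (7): [0], [1], [2], [3], [4], [5], [6]
  1-simplices (9): [0,3], [0,4], [1,3], [1,5], [2,3], [2,6], [3,4], [3,5], [3,6]

so the chain groups are C_0 ≅ Z^7, C_1 ≅ Z^9.

∂_1: C_1 → C_0 sends each edge [p,q] (with p < q) to q − p. For instance
  ∂[0,4] = [4] − [0].
This gives a 7×9 integer matrix of rank 6; reducing to Smith normal form yields diagonal entries (1,1,1,1,1,1).

Now H_k = ker ∂_k / im ∂_{k+1}, so:

  H_0: rank C_0 − rank ∂_1 = 7 − 6 = 1, and the invariant factors of ∂_1 are all 1, so H_0 ≅ Z.
  H_1: rank ker ∂_1 − rank ∂_2 = (9 − 6) − 0 = 3, and there is no ∂_2, so H_1 ≅ Z^3.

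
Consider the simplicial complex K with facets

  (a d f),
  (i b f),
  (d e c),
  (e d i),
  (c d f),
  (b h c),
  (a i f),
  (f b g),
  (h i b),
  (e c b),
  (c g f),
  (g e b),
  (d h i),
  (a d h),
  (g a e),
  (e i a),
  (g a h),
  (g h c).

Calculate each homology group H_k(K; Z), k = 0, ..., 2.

Fix the vertex order a < b < c < d < e < f < g < h < i and write every simplex with vertices in increasing order. Then dim K = 2 and the simplices of K are:

  0-simplices (9): a, b, c, d, e, f, g, h, i
  1-simplices (27): ad, ae, af, ag, ah, ai, bc, be, bf, bg, bh, bi, cd, ce, cf, cg, ch, de, df, dh, di, eg, ei, fg, fi, gh, hi
  2-simplices (18): adf, adh, aeg, aei, afi, agh, bce, bch, beg, bfg, bfi, bhi, cde, cdf, cfg, cgh, dei, dhi

Hence C_0 ≅ Z^9, C_1 ≅ Z^27, C_2 ≅ Z^18.

∂_1: C_1 → C_0 is given by ∂[p,q] = [q] − [p]. For instance
  ∂cd = d − c.
As a 9×27 matrix over Z this has rank 8, with invariant factors (1,1,1,1,1,1,1,1).

The boundary map ∂_2: C_2 → C_1 maps a triangle to the signed sum of its edges. For instance
  ∂bch = ch − bh + bc,
  ∂aei = ei − ai + ae.
This gives a 27×18 integer matrix of rank 18; reducing to Smith normal form yields diagonal entries (1,1,1,1,1,1,1,1,1,1,1,1,1,1,1,1,1,2).

Now H_k = ker ∂_k / im ∂_{k+1}, so:

  H_0: rank C_0 − rank ∂_1 = 9 − 8 = 1, and the invariant factors of ∂_1 are all 1, so H_0 = Z.
  H_1: rank ker ∂_1 − rank ∂_2 = (27 − 8) − 18 = 1, and ∂_2 has invariant factor 2 > 1, so H_1 = Z ⊕ Z/2.
  H_2: rank ker ∂_2 − rank ∂_3 = (18 − 18) − 0 = 0, and there is no ∂_3, so H_2 = 0.

H_0 = Z,  H_1 = Z ⊕ Z/2,  H_2 = 0.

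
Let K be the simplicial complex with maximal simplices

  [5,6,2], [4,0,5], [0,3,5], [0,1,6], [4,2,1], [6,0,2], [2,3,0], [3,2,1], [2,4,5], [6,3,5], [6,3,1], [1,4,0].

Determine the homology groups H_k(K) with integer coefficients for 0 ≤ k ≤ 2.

H_0 ≅ Z,  H_1 ≅ Z/2,  H_2 = 0.

Order the vertices as 0 < 1 < 2 < 3 < 4 < 5 < 6. Listing each simplex with vertices in this order, K has dimension 2 with simplices:

  0-simplices (7): [0], [1], [2], [3], [4], [5], [6]
  1-simplices (18): [0,1], [0,2], [0,3], [0,4], [0,5], [0,6], [1,2], [1,3], [1,4], [1,6], [2,3], [2,4], [2,5], [2,6], [3,5], [3,6], [4,5], [5,6]
  2-simplices (12): [0,1,4], [0,1,6], [0,2,3], [0,2,6], [0,3,5], [0,4,5], [1,2,3], [1,2,4], [1,3,6], [2,4,5], [2,5,6], [3,5,6]

giving chain groups C_0 ≅ Z^7, C_1 ≅ Z^18, C_2 ≅ Z^12.

The boundary map ∂_1: C_1 → C_0 maps an edge to its endpoints' difference, ∂[p,q] = q − p. For instance
  ∂[1,6] = [6] − [1].
This gives a 7×18 integer matrix of rank 6; reducing to Smith normal form yields diagonal entries (1,1,1,1,1,1).

Boundary ∂_2: C_2 → C_1 acts by ∂[p,q,r] = [q,r] − [p,r] + [p,q]. For instance
  ∂[1,2,3] = [2,3] − [1,3] + [1,2],
  ∂[0,3,5] = [3,5] − [0,5] + [0,3].
The 18×12 boundary matrix has rank 12 and Smith normal form diag(1,1,1,1,1,1,1,1,1,1,1,2).

Now H_k = ker ∂_k / im ∂_{k+1}, so:

  H_0: rank C_0 − rank ∂_1 = 7 − 6 = 1, and the invariant factors of ∂_1 are all 1, so H_0 = Z.
  H_1: rank ker ∂_1 − rank ∂_2 = (18 − 6) − 12 = 0, and ∂_2 has invariant factor 2 > 1, so H_1 = Z/2.
  H_2: rank ker ∂_2 − rank ∂_3 = (12 − 12) − 0 = 0, and there is no ∂_3, so H_2 = 0.

As a check, the Euler characteristic is 7 − 18 + 12 = 1, which agrees with 1 − 0 + 0 = 1.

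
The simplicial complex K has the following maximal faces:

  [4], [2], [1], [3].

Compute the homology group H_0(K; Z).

H_0 = Z^4.

K has 4 vertices.
rank ∂_0 = 0, rank ∂_1 = 0 ⇒ b_0 = 4 − 0 − 0 = 4. So H_0 = Z^4.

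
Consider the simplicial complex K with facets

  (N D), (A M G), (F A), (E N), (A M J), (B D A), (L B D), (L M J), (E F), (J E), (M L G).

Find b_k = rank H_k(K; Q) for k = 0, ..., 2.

K has 10 vertices, 18 edges, 6 triangles.
rank ∂_0 = 0, rank ∂_1 = 9 ⇒ b_0 = 10 − 0 − 9 = 1; all invariant factors of ∂_1 are 1 so no torsion. So H_0 ≅ Z.
rank ∂_1 = 9, rank ∂_2 = 6 ⇒ b_1 = 18 − 9 − 6 = 3; all invariant factors of ∂_2 are 1 so no torsion. So H_1 ≅ Z^3.
rank ∂_2 = 6, rank ∂_3 = 0 ⇒ b_2 = 6 − 6 − 0 = 0. So H_2 ≅ 0.

b_0 = 1, b_1 = 3, b_2 = 0.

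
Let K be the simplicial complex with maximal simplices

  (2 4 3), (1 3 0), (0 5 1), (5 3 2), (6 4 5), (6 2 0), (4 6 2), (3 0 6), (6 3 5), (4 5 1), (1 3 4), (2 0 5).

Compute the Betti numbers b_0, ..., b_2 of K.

K has 7 vertices, 18 edges, 12 triangles.
rank ∂_0 = 0, rank ∂_1 = 6 ⇒ b_0 = 7 − 0 − 6 = 1; all invariant factors of ∂_1 are 1 so no torsion. So H_0 = Z.
rank ∂_1 = 6, rank ∂_2 = 12 ⇒ b_1 = 18 − 6 − 12 = 0; ∂_2 has invariant factor(s) [2] giving torsion. So H_1 = Z_2.
rank ∂_2 = 12, rank ∂_3 = 0 ⇒ b_2 = 12 − 12 − 0 = 0. So H_2 = 0.

b_0 = 1, b_1 = 0, b_2 = 0.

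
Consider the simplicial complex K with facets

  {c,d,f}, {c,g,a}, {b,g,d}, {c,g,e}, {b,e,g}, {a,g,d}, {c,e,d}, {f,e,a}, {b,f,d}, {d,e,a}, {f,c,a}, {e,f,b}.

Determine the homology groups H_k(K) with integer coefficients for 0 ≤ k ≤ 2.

H_0 ≅ Z,  H_1 ≅ Z/2Z,  H_2 = 0.

Take the total order a < b < c < d < e < f < g on the vertex set. Then K (dimension 2) consists of the simplices:

  0-simplices (7): a, b, c, d, e, f, g
  1-simplices (18): ac, ad, ae, af, ag, bd, be, bf, bg, cd, ce, cf, cg, de, df, dg, ef, eg
  2-simplices (12): acf, acg, ade, adg, aef, bdf, bdg, bef, beg, cde, cdf, ceg

Hence C_0 ≅ Z^7, C_1 ≅ Z^18, C_2 ≅ Z^12.

∂_1: C_1 → C_0 sends each edge [p,q] (with p < q) to q − p.
As a 7×18 matrix over Z this has rank 6, with invariant factors (1,1,1,1,1,1).

Boundary ∂_2: C_2 → C_1 sends each 2-simplex [p,q,r] to [q,r] − [p,r] + [p,q]. For instance
  ∂bdg = dg − bg + bd,
  ∂bdf = df − bf + bd.
The 18×12 boundary matrix has rank 12 and Smith normal form diag(1,1,1,1,1,1,1,1,1,1,1,2).

Reading off H_k = ker ∂_k / im ∂_{k+1}:

  H_0: rank C_0 − rank ∂_1 = 7 − 6 = 1, and the invariant factors of ∂_1 are all 1, so H_0 ≅ Z.
  H_1: rank ker ∂_1 − rank ∂_2 = (18 − 6) − 12 = 0, and ∂_2 has invariant factor 2 > 1, so H_1 ≅ Z/2Z.
  H_2: rank ker ∂_2 − rank ∂_3 = (12 − 12) − 0 = 0, and there is no ∂_3, so H_2 ≅ 0.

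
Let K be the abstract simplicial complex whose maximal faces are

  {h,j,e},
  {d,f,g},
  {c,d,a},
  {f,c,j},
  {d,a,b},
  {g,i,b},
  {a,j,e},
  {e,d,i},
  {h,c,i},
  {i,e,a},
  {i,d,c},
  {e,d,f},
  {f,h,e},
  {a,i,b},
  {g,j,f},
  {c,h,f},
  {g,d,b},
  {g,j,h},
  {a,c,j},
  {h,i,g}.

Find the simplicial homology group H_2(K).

Take the total order a < b < c < d < e < f < g < h < i < j on the vertex set. Then K (dimension 2) consists of the simplices:

  0-simplices (10): a, b, c, d, e, f, g, h, i, j
  1-simplices (30): ab, ac, ad, ae, ai, aj, bd, bg, bi, cd, cf, ch, ci, cj, de, df, dg, di, ef, eh, ei, ej, fg, fh, fj, gh, gi, gj, hi, hj
  2-simplices (20): abd, abi, acd, acj, aei, aej, bdg, bgi, cdi, cfh, cfj, chi, def, dei, dfg, efh, ehj, fgj, ghi, ghj

giving chain groups C_0 ≅ Z^10, C_1 ≅ Z^30, C_2 ≅ Z^20.

Boundary ∂_1: C_1 → C_0 maps an edge to its endpoints' difference, ∂[p,q] = q − p. For instance
  ∂ei = i − e.
As a 10×30 matrix over Z this has rank 9, with invariant factors (1,1,1,1,1,1,1,1,1).

Boundary ∂_2: C_2 → C_1 acts by ∂[p,q,r] = [q,r] − [p,r] + [p,q]. For instance
  ∂acj = cj − aj + ac,
  ∂abi = bi − ai + ab.
The 30×20 boundary matrix has rank 20 and Smith normal form diag(1,1,1,1,1,1,1,1,1,1,1,1,1,1,1,1,1,1,1,2).

Computing H_k = (kernel of ∂_k) / (image of ∂_{k+1}):

  H_2: rank ker ∂_2 − rank ∂_3 = (20 − 20) − 0 = 0, and there is no ∂_3, so H_2 = 0.

(K is a triangulation of the Klein bottle.)

H_2 ≅ 0.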